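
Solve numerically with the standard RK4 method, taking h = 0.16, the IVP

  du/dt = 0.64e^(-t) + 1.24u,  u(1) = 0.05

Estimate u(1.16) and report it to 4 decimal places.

RK4: k1 = f(t_n, u_n); k2 = f(t_n + h/2, u_n + (h/2)·k1); k3 = f(t_n + h/2, u_n + (h/2)·k2); k4 = f(t_n + h, u_n + h·k3); u_{n+1} = u_n + (h/6)·(k1 + 2k2 + 2k3 + k4).
t=1.000000, u=0.050000:
  k1 = f(1.000000, 0.050000) = 0.297443
  k2 = f(1.080000, 0.073795) = 0.308847
  k3 = f(1.080000, 0.074708) = 0.309979
  k4 = f(1.160000, 0.099597) = 0.324131
  u ← 0.050000 + (0.16/6)·(k1 + 2k2 + 2k3 + k4) = 0.099579
u(1.16) ≈ 0.0996

0.0996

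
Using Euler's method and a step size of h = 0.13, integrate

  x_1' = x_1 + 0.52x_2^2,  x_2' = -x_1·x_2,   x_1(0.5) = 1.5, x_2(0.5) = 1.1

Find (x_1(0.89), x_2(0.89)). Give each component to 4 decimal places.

2.3600, 0.4985

Euler on (x_1,x_2): x_1_{n+1} = x_1_n + h·x_1', x_2_{n+1} = x_2_n + h·x_2'.
0.500000: (1.500000, 1.100000); f=(2.129200, -1.650000) → (1.776796, 0.885500)
0.630000: (1.776796, 0.885500); f=(2.184533, -1.573353) → (2.060785, 0.680964)
0.760000: (2.060785, 0.680964); f=(2.301916, -1.403321) → (2.360034, 0.498532)
(x_1(0.89), x_2(0.89)) ≈ (2.3600, 0.4985)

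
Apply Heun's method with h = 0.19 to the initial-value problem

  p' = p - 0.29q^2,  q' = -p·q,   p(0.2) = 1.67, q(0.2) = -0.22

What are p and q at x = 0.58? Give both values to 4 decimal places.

2.4334, -0.1047

Heun on (p,q): k1 = f(x_n, state_n); k2 = f(x_n + h, state_n + h·k1); state_{n+1} = state_n + (h/2)·(k1 + k2).
0.200000: (1.670000, -0.220000)
  k1 = (1.655964, 0.367400)
  predictor → (1.984633, -0.150194)
  k2 = (1.978091, 0.298080)
  → (2.015235, -0.156779)
0.390000: (2.015235, -0.156779)
  k1 = (2.008107, 0.315947)
  predictor → (2.396776, -0.096749)
  k2 = (2.394061, 0.231887)
  → (2.433441, -0.104735)
(p(0.58), q(0.58)) ≈ (2.4334, -0.1047)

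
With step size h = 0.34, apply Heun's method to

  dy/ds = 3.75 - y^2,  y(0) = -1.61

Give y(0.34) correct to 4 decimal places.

Heun: k1 = f(s_n, y_n); k2 = f(s_n + h, y_n + h·k1); y_{n+1} = y_n + (h/2)·(k1 + k2).
s=0.000000, y=-1.610000:
  k1 = f(0.000000, -1.610000) = 1.157900
  k2 = f(0.340000, -1.216314) = 2.270580
  y ← -1.610000 + (0.34/2)·(1.157900 + 2.270580) = -1.027158
y(0.34) ≈ -1.0272

-1.0272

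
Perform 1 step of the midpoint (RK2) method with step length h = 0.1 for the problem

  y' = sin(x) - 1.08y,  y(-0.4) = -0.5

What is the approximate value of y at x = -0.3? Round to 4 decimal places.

-0.4811

Midpoint: k1 = f(x_n, y_n); k2 = f(x_n + h/2, y_n + (h/2)·k1); y_{n+1} = y_n + h·k2.
x=-0.400000, y=-0.500000:
  k1 = f(-0.400000, -0.500000) = 0.150582
  k2 = f(-0.350000, -0.492471) = 0.188971
  y ← -0.500000 + 0.1·0.188971 = -0.481103
y(-0.3) ≈ -0.4811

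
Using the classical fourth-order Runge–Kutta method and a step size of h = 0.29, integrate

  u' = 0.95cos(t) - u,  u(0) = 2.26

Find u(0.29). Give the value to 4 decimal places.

RK4: k1 = f(t_n, u_n); k2 = f(t_n + h/2, u_n + (h/2)·k1); k3 = f(t_n + h/2, u_n + (h/2)·k2); k4 = f(t_n + h, u_n + h·k3); u_{n+1} = u_n + (h/6)·(k1 + 2k2 + 2k3 + k4).
t=0.000000, u=2.260000:
  k1 = f(0.000000, 2.260000) = -1.310000
  k2 = f(0.145000, 2.070050) = -1.130019
  k3 = f(0.145000, 2.096147) = -1.156117
  k4 = f(0.290000, 1.924726) = -1.014395
  u ← 2.260000 + (0.29/6)·(k1 + 2k2 + 2k3 + k4) = 1.926661
u(0.29) ≈ 1.9267

1.9267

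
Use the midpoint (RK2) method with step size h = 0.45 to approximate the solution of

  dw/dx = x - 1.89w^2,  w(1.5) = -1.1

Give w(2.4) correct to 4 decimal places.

-6.1189

Midpoint: k1 = f(x_n, w_n); k2 = f(x_n + h/2, w_n + (h/2)·k1); w_{n+1} = w_n + h·k2.
x=1.500000, w=-1.100000:
  k1 = f(1.500000, -1.100000) = -0.786900
  k2 = f(1.725000, -1.277053) = -1.357331
  w ← -1.100000 + 0.45·(-1.357331) = -1.710799
x=1.950000, w=-1.710799:
  k1 = f(1.950000, -1.710799) = -3.581715
  k2 = f(2.175000, -2.516685) = -9.795699
  w ← -1.710799 + 0.45·(-9.795699) = -6.118864
w(2.4) ≈ -6.1189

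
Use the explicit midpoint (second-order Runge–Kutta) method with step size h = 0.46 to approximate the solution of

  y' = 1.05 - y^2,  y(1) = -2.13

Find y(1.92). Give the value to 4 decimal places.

-77.8741

Midpoint: k1 = f(x_n, y_n); k2 = f(x_n + h/2, y_n + (h/2)·k1); y_{n+1} = y_n + h·k2.
x=1.000000, y=-2.130000:
  k1 = f(1.000000, -2.130000) = -3.486900
  k2 = f(1.230000, -2.931987) = -7.546548
  y ← -2.130000 + 0.46·(-7.546548) = -5.601412
x=1.460000, y=-5.601412:
  k1 = f(1.460000, -5.601412) = -30.325816
  k2 = f(1.690000, -12.576350) = -157.114571
  y ← -5.601412 + 0.46·(-157.114571) = -77.874115
y(1.92) ≈ -77.8741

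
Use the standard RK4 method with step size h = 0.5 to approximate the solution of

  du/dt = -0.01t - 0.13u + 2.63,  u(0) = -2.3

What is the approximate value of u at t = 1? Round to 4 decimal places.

RK4: k1 = f(t_n, u_n); k2 = f(t_n + h/2, u_n + (h/2)·k1); k3 = f(t_n + h/2, u_n + (h/2)·k2); k4 = f(t_n + h, u_n + h·k3); u_{n+1} = u_n + (h/6)·(k1 + 2k2 + 2k3 + k4).
t=0.000000, u=-2.300000:
  k1 = f(0.000000, -2.300000) = 2.929000
  k2 = f(0.250000, -1.567750) = 2.831307
  k3 = f(0.250000, -1.592173) = 2.834483
  k4 = f(0.500000, -0.882759) = 2.739759
  u ← -2.300000 + (0.5/6)·(k1 + 2k2 + 2k3 + k4) = -0.883305
t=0.500000, u=-0.883305:
  k1 = f(0.500000, -0.883305) = 2.739830
  k2 = f(0.750000, -0.198348) = 2.648285
  k3 = f(0.750000, -0.221234) = 2.651260
  k4 = f(1.000000, 0.442325) = 2.562498
  u ← -0.883305 + (0.5/6)·(k1 + 2k2 + 2k3 + k4) = 0.441813
u(1) ≈ 0.4418

0.4418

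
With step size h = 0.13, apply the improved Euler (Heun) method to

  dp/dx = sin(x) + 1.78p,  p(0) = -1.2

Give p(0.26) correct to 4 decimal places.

-1.8619

Heun: k1 = f(x_n, p_n); k2 = f(x_n + h, p_n + h·k1); p_{n+1} = p_n + (h/2)·(k1 + k2).
x=0.000000, p=-1.200000:
  k1 = f(0.000000, -1.200000) = -2.136000
  k2 = f(0.130000, -1.477680) = -2.500636
  p ← -1.200000 + (0.13/2)·(-2.136000 + (-2.500636)) = -1.501381
x=0.130000, p=-1.501381:
  k1 = f(0.130000, -1.501381) = -2.542825
  k2 = f(0.260000, -1.831949) = -3.003788
  p ← -1.501381 + (0.13/2)·(-2.542825 + (-3.003788)) = -1.861911
p(0.26) ≈ -1.8619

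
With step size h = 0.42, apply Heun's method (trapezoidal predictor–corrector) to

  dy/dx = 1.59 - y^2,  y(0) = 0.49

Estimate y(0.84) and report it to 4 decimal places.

Heun: k1 = f(x_n, y_n); k2 = f(x_n + h, y_n + h·k1); y_{n+1} = y_n + (h/2)·(k1 + k2).
x=0.000000, y=0.490000:
  k1 = f(0.000000, 0.490000) = 1.349900
  k2 = f(0.420000, 1.056958) = 0.472840
  y ← 0.490000 + (0.42/2)·(1.349900 + 0.472840) = 0.872775
x=0.420000, y=0.872775:
  k1 = f(0.420000, 0.872775) = 0.828263
  k2 = f(0.840000, 1.220646) = 0.100024
  y ← 0.872775 + (0.42/2)·(0.828263 + 0.100024) = 1.067716
y(0.84) ≈ 1.0677

1.0677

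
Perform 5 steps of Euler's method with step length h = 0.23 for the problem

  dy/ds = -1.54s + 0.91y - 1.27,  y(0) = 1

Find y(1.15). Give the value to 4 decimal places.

Euler: y_{n+1} = y_n + h·f(s_n, y_n).
s=0.000000, y=1.000000: f=-0.360000 → y ← 1.000000 + 0.23·(-0.360000) = 0.917200
s=0.230000, y=0.917200: f=-0.789548 → y ← 0.917200 + 0.23·(-0.789548) = 0.735604
s=0.460000, y=0.735604: f=-1.309000 → y ← 0.735604 + 0.23·(-1.309000) = 0.434534
s=0.690000, y=0.434534: f=-1.937174 → y ← 0.434534 + 0.23·(-1.937174) = -0.011016
s=0.920000, y=-0.011016: f=-2.696825 → y ← -0.011016 + 0.23·(-2.696825) = -0.631286
y(1.15) ≈ -0.6313

-0.6313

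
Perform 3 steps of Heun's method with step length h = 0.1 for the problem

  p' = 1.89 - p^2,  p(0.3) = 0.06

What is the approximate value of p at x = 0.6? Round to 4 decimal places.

Heun: k1 = f(x_n, p_n); k2 = f(x_n + h, p_n + h·k1); p_{n+1} = p_n + (h/2)·(k1 + k2).
x=0.300000, p=0.060000:
  k1 = f(0.300000, 0.060000) = 1.886400
  k2 = f(0.400000, 0.248640) = 1.828178
  p ← 0.060000 + (0.1/2)·(1.886400 + 1.828178) = 0.245729
x=0.400000, p=0.245729:
  k1 = f(0.400000, 0.245729) = 1.829617
  k2 = f(0.500000, 0.428691) = 1.706224
  p ← 0.245729 + (0.1/2)·(1.829617 + 1.706224) = 0.422521
x=0.500000, p=0.422521:
  k1 = f(0.500000, 0.422521) = 1.711476
  k2 = f(0.600000, 0.593669) = 1.537558
  p ← 0.422521 + (0.1/2)·(1.711476 + 1.537558) = 0.584973
p(0.6) ≈ 0.5850

0.5850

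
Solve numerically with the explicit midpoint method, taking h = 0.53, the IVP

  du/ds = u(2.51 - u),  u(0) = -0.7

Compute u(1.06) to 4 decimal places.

Midpoint: k1 = f(s_n, u_n); k2 = f(s_n + h/2, u_n + (h/2)·k1); u_{n+1} = u_n + h·k2.
s=0.000000, u=-0.700000:
  k1 = f(0.000000, -0.700000) = -2.247000
  k2 = f(0.265000, -1.295455) = -4.929796
  u ← -0.700000 + 0.53·(-4.929796) = -3.312792
s=0.530000, u=-3.312792:
  k1 = f(0.530000, -3.312792) = -19.289696
  k2 = f(0.795000, -8.424561) = -92.118881
  u ← -3.312792 + 0.53·(-92.118881) = -52.135798
u(1.06) ≈ -52.1358

-52.1358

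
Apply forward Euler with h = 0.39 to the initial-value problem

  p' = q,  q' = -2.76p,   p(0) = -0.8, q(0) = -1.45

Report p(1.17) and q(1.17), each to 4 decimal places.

Euler on (p,q): p_{n+1} = p_n + h·p', q_{n+1} = q_n + h·q'.
0.000000: (-0.800000, -1.450000); f=(-1.450000, 2.208000) → (-1.365500, -0.588880)
0.390000: (-1.365500, -0.588880); f=(-0.588880, 3.768780) → (-1.595163, 0.880944)
0.780000: (-1.595163, 0.880944); f=(0.880944, 4.402650) → (-1.251595, 2.597978)
(p(1.17), q(1.17)) ≈ (-1.2516, 2.5980)

-1.2516, 2.5980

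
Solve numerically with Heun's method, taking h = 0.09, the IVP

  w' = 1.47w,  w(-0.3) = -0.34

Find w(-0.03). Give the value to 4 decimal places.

Heun: k1 = f(x_n, w_n); k2 = f(x_n + h, w_n + h·k1); w_{n+1} = w_n + (h/2)·(k1 + k2).
x=-0.300000, w=-0.340000:
  k1 = f(-0.300000, -0.340000) = -0.499800
  k2 = f(-0.210000, -0.384982) = -0.565924
  w ← -0.340000 + (0.09/2)·(-0.499800 + (-0.565924)) = -0.387958
x=-0.210000, w=-0.387958:
  k1 = f(-0.210000, -0.387958) = -0.570298
  k2 = f(-0.120000, -0.439284) = -0.645748
  w ← -0.387958 + (0.09/2)·(-0.570298 + (-0.645748)) = -0.442680
x=-0.120000, w=-0.442680:
  k1 = f(-0.120000, -0.442680) = -0.650739
  k2 = f(-0.030000, -0.501246) = -0.736832
  w ← -0.442680 + (0.09/2)·(-0.650739 + (-0.736832)) = -0.505120
w(-0.03) ≈ -0.5051

-0.5051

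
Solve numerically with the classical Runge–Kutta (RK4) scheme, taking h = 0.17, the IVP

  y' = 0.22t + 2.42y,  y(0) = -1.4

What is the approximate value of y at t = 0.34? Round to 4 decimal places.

RK4: k1 = f(t_n, y_n); k2 = f(t_n + h/2, y_n + (h/2)·k1); k3 = f(t_n + h/2, y_n + (h/2)·k2); k4 = f(t_n + h, y_n + h·k3); y_{n+1} = y_n + (h/6)·(k1 + 2k2 + 2k3 + k4).
t=0.000000, y=-1.400000:
  k1 = f(0.000000, -1.400000) = -3.388000
  k2 = f(0.085000, -1.687980) = -4.066212
  k3 = f(0.085000, -1.745628) = -4.205720
  k4 = f(0.170000, -2.114972) = -5.080833
  y ← -1.400000 + (0.17/6)·(k1 + 2k2 + 2k3 + k4) = -2.108693
t=0.170000, y=-2.108693:
  k1 = f(0.170000, -2.108693) = -5.065637
  k2 = f(0.255000, -2.539272) = -6.088939
  k3 = f(0.255000, -2.626253) = -6.299432
  k4 = f(0.340000, -3.179596) = -7.619823
  y ← -2.108693 + (0.17/6)·(k1 + 2k2 + 2k3 + k4) = -3.170122
y(0.34) ≈ -3.1701

-3.1701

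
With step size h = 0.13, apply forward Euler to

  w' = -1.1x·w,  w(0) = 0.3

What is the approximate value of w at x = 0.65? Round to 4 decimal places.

Euler: w_{n+1} = w_n + h·f(x_n, w_n).
x=0.000000, w=0.300000: f=0.000000 → w ← 0.300000 + 0.13·0.000000 = 0.300000
x=0.130000, w=0.300000: f=-0.042900 → w ← 0.300000 + 0.13·(-0.042900) = 0.294423
x=0.260000, w=0.294423: f=-0.084205 → w ← 0.294423 + 0.13·(-0.084205) = 0.283476
x=0.390000, w=0.283476: f=-0.121611 → w ← 0.283476 + 0.13·(-0.121611) = 0.267667
x=0.520000, w=0.267667: f=-0.153105 → w ← 0.267667 + 0.13·(-0.153105) = 0.247763
w(0.65) ≈ 0.2478

0.2478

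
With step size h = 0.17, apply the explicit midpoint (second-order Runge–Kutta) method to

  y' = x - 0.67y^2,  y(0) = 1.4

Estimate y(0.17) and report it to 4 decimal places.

Midpoint: k1 = f(x_n, y_n); k2 = f(x_n + h/2, y_n + (h/2)·k1); y_{n+1} = y_n + h·k2.
x=0.000000, y=1.400000:
  k1 = f(0.000000, 1.400000) = -1.313200
  k2 = f(0.085000, 1.288378) = -1.027145
  y ← 1.400000 + 0.17·(-1.027145) = 1.225385
y(0.17) ≈ 1.2254

1.2254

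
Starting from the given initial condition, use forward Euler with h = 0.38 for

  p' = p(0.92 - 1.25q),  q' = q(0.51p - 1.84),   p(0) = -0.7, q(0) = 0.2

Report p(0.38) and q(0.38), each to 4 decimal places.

-0.8782, 0.0330

Euler on (p,q): p_{n+1} = p_n + h·p', q_{n+1} = q_n + h·q'.
0.000000: (-0.700000, 0.200000); f=(-0.469000, -0.439400) → (-0.878220, 0.033028)
(p(0.38), q(0.38)) ≈ (-0.8782, 0.0330)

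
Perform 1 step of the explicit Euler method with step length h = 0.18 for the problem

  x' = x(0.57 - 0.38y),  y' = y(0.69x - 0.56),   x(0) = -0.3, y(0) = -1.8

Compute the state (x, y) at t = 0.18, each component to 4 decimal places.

Euler on (x,y): x_{n+1} = x_n + h·x', y_{n+1} = y_n + h·y'.
0.000000: (-0.300000, -1.800000); f=(-0.376200, 1.380600) → (-0.367716, -1.551492)
(x(0.18), y(0.18)) ≈ (-0.3677, -1.5515)

-0.3677, -1.5515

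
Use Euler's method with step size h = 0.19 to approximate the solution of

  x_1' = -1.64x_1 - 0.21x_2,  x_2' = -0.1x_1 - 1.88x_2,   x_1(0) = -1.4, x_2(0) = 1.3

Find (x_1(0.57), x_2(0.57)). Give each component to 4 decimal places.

-0.5279, 0.3826

Euler on (x_1,x_2): x_1_{n+1} = x_1_n + h·x_1', x_2_{n+1} = x_2_n + h·x_2'.
0.000000: (-1.400000, 1.300000); f=(2.023000, -2.304000) → (-1.015630, 0.862240)
0.190000: (-1.015630, 0.862240); f=(1.484563, -1.519448) → (-0.733563, 0.573545)
0.380000: (-0.733563, 0.573545); f=(1.082599, -1.004908) → (-0.527869, 0.382612)
(x_1(0.57), x_2(0.57)) ≈ (-0.5279, 0.3826)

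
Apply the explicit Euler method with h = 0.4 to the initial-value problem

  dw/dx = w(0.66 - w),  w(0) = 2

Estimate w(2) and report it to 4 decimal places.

Euler: w_{n+1} = w_n + h·f(x_n, w_n).
x=0.000000, w=2.000000: f=-2.680000 → w ← 2.000000 + 0.4·(-2.680000) = 0.928000
x=0.400000, w=0.928000: f=-0.248704 → w ← 0.928000 + 0.4·(-0.248704) = 0.828518
x=0.800000, w=0.828518: f=-0.139621 → w ← 0.828518 + 0.4·(-0.139621) = 0.772670
x=1.200000, w=0.772670: f=-0.087057 → w ← 0.772670 + 0.4·(-0.087057) = 0.737847
x=1.600000, w=0.737847: f=-0.057440 → w ← 0.737847 + 0.4·(-0.057440) = 0.714872
w(2) ≈ 0.7149

0.7149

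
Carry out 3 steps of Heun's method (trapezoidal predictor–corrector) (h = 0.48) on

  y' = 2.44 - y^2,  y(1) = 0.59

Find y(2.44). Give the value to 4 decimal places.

1.3920

Heun: k1 = f(x_n, y_n); k2 = f(x_n + h, y_n + h·k1); y_{n+1} = y_n + (h/2)·(k1 + k2).
x=1.000000, y=0.590000:
  k1 = f(1.000000, 0.590000) = 2.091900
  k2 = f(1.480000, 1.594112) = -0.101193
  y ← 0.590000 + (0.48/2)·(2.091900 + (-0.101193)) = 1.067770
x=1.480000, y=1.067770:
  k1 = f(1.480000, 1.067770) = 1.299868
  k2 = f(1.960000, 1.691706) = -0.421870
  y ← 1.067770 + (0.48/2)·(1.299868 + (-0.421870)) = 1.278489
x=1.960000, y=1.278489:
  k1 = f(1.960000, 1.278489) = 0.805466
  k2 = f(2.440000, 1.665113) = -0.332600
  y ← 1.278489 + (0.48/2)·(0.805466 + (-0.332600)) = 1.391977
y(2.44) ≈ 1.3920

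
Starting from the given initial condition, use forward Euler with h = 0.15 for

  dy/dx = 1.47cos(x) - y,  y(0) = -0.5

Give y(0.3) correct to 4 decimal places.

Euler: y_{n+1} = y_n + h·f(x_n, y_n).
x=0.000000, y=-0.500000: f=1.970000 → y ← -0.500000 + 0.15·1.970000 = -0.204500
x=0.150000, y=-0.204500: f=1.657993 → y ← -0.204500 + 0.15·1.657993 = 0.044199
y(0.3) ≈ 0.0442

0.0442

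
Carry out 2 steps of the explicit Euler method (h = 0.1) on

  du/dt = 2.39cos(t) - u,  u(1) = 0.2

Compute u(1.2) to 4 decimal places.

Euler: u_{n+1} = u_n + h·f(t_n, u_n).
t=1.000000, u=0.200000: f=1.091323 → u ← 0.200000 + 0.1·1.091323 = 0.309132
t=1.100000, u=0.309132: f=0.774962 → u ← 0.309132 + 0.1·0.774962 = 0.386628
u(1.2) ≈ 0.3866

0.3866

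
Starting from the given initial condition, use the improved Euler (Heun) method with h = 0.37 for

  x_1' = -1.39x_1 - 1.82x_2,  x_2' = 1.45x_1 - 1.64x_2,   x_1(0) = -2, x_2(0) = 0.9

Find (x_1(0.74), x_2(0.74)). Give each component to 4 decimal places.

Heun on (x_1,x_2): k1 = f(t_n, state_n); k2 = f(t_n + h, state_n + h·k1); state_{n+1} = state_n + (h/2)·(k1 + k2).
0.000000: (-2.000000, 0.900000)
  k1 = (1.142000, -4.376000)
  predictor → (-1.577460, -0.719120)
  k2 = (3.501468, -1.107960)
  → (-1.140958, -0.114533)
0.370000: (-1.140958, -0.114533)
  k1 = (1.794382, -1.466556)
  predictor → (-0.477037, -0.657158)
  k2 = (1.859110, 0.386036)
  → (-0.465062, -0.314429)
(x_1(0.74), x_2(0.74)) ≈ (-0.4651, -0.3144)

-0.4651, -0.3144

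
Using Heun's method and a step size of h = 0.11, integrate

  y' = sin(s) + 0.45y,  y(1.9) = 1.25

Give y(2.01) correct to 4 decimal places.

Heun: k1 = f(s_n, y_n); k2 = f(s_n + h, y_n + h·k1); y_{n+1} = y_n + (h/2)·(k1 + k2).
s=1.900000, y=1.250000:
  k1 = f(1.900000, 1.250000) = 1.508800
  k2 = f(2.010000, 1.415968) = 1.542276
  y ← 1.250000 + (0.11/2)·(1.508800 + 1.542276) = 1.417809
y(2.01) ≈ 1.4178

1.4178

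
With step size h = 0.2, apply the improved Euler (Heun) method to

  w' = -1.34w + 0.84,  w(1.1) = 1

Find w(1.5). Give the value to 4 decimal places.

Heun: k1 = f(s_n, w_n); k2 = f(s_n + h, w_n + h·k1); w_{n+1} = w_n + (h/2)·(k1 + k2).
s=1.100000, w=1.000000:
  k1 = f(1.100000, 1.000000) = -0.500000
  k2 = f(1.300000, 0.900000) = -0.366000
  w ← 1.000000 + (0.2/2)·(-0.500000 + (-0.366000)) = 0.913400
s=1.300000, w=0.913400:
  k1 = f(1.300000, 0.913400) = -0.383956
  k2 = f(1.500000, 0.836609) = -0.281056
  w ← 0.913400 + (0.2/2)·(-0.383956 + (-0.281056)) = 0.846899
w(1.5) ≈ 0.8469

0.8469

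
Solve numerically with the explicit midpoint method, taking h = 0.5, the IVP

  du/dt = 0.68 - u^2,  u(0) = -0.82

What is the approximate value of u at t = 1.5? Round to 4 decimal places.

Midpoint: k1 = f(t_n, u_n); k2 = f(t_n + h/2, u_n + (h/2)·k1); u_{n+1} = u_n + h·k2.
t=0.000000, u=-0.820000:
  k1 = f(0.000000, -0.820000) = 0.007600
  k2 = f(0.250000, -0.818100) = 0.010712
  u ← -0.820000 + 0.5·0.010712 = -0.814644
t=0.500000, u=-0.814644:
  k1 = f(0.500000, -0.814644) = 0.016355
  k2 = f(0.750000, -0.810555) = 0.023001
  u ← -0.814644 + 0.5·0.023001 = -0.803143
t=1.000000, u=-0.803143:
  k1 = f(1.000000, -0.803143) = 0.034961
  k2 = f(1.250000, -0.794403) = 0.048923
  u ← -0.803143 + 0.5·0.048923 = -0.778682
u(1.5) ≈ -0.7787

-0.7787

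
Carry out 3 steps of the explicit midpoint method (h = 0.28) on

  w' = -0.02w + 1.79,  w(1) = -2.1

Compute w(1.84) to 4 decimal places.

Midpoint: k1 = f(s_n, w_n); k2 = f(s_n + h/2, w_n + (h/2)·k1); w_{n+1} = w_n + h·k2.
s=1.000000, w=-2.100000:
  k1 = f(1.000000, -2.100000) = 1.832000
  k2 = f(1.140000, -1.843520) = 1.826870
  w ← -2.100000 + 0.28·1.826870 = -1.588476
s=1.280000, w=-1.588476:
  k1 = f(1.280000, -1.588476) = 1.821770
  k2 = f(1.420000, -1.333429) = 1.816669
  w ← -1.588476 + 0.28·1.816669 = -1.079809
s=1.560000, w=-1.079809:
  k1 = f(1.560000, -1.079809) = 1.811596
  k2 = f(1.700000, -0.826186) = 1.806524
  w ← -1.079809 + 0.28·1.806524 = -0.573982
w(1.84) ≈ -0.5740

-0.5740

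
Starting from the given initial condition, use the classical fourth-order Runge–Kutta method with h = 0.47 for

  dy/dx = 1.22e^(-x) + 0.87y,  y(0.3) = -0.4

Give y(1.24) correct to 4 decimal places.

0.0002

RK4: k1 = f(x_n, y_n); k2 = f(x_n + h/2, y_n + (h/2)·k1); k3 = f(x_n + h/2, y_n + (h/2)·k2); k4 = f(x_n + h, y_n + h·k3); y_{n+1} = y_n + (h/6)·(k1 + 2k2 + 2k3 + k4).
x=0.300000, y=-0.400000:
  k1 = f(0.300000, -0.400000) = 0.555798
  k2 = f(0.535000, -0.269387) = 0.480149
  k3 = f(0.535000, -0.287165) = 0.464683
  k4 = f(0.770000, -0.181599) = 0.406885
  y ← -0.400000 + (0.47/6)·(k1 + 2k2 + 2k3 + k4) = -0.176566
x=0.770000, y=-0.176566:
  k1 = f(0.770000, -0.176566) = 0.411263
  k2 = f(1.005000, -0.079919) = 0.377045
  k3 = f(1.005000, -0.087961) = 0.370049
  k4 = f(1.240000, -0.002643) = 0.350749
  y ← -0.176566 + (0.47/6)·(k1 + 2k2 + 2k3 + k4) = 0.000170
y(1.24) ≈ 0.0002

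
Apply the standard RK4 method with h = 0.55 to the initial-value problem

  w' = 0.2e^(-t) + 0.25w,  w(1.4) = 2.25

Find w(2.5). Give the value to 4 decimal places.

RK4: k1 = f(t_n, w_n); k2 = f(t_n + h/2, w_n + (h/2)·k1); k3 = f(t_n + h/2, w_n + (h/2)·k2); k4 = f(t_n + h, w_n + h·k3); w_{n+1} = w_n + (h/6)·(k1 + 2k2 + 2k3 + k4).
t=1.400000, w=2.250000:
  k1 = f(1.400000, 2.250000) = 0.611819
  k2 = f(1.675000, 2.418250) = 0.642024
  k3 = f(1.675000, 2.426557) = 0.644101
  k4 = f(1.950000, 2.604255) = 0.679519
  w ← 2.250000 + (0.55/6)·(k1 + 2k2 + 2k3 + k4) = 2.604162
t=1.950000, w=2.604162:
  k1 = f(1.950000, 2.604162) = 0.679495
  k2 = f(2.225000, 2.791023) = 0.719369
  k3 = f(2.225000, 2.801989) = 0.722111
  k4 = f(2.500000, 3.001323) = 0.766748
  w ← 2.604162 + (0.55/6)·(k1 + 2k2 + 2k3 + k4) = 3.001006
w(2.5) ≈ 3.0010

3.0010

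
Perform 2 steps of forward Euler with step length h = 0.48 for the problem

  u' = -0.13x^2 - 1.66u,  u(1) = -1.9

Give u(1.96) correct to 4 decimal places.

Euler: u_{n+1} = u_n + h·f(x_n, u_n).
x=1.000000, u=-1.900000: f=3.024000 → u ← -1.900000 + 0.48·3.024000 = -0.448480
x=1.480000, u=-0.448480: f=0.459725 → u ← -0.448480 + 0.48·0.459725 = -0.227812
u(1.96) ≈ -0.2278

-0.2278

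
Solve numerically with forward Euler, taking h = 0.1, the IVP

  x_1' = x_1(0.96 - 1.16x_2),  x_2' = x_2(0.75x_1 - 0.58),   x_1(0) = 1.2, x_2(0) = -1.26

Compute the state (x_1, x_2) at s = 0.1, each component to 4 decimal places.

Euler on (x_1,x_2): x_1_{n+1} = x_1_n + h·x_1', x_2_{n+1} = x_2_n + h·x_2'.
0.000000: (1.200000, -1.260000); f=(2.905920, -0.403200) → (1.490592, -1.300320)
(x_1(0.1), x_2(0.1)) ≈ (1.4906, -1.3003)

1.4906, -1.3003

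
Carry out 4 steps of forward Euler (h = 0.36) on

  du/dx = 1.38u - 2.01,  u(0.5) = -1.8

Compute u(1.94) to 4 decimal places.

-14.8894

Euler: u_{n+1} = u_n + h·f(x_n, u_n).
x=0.500000, u=-1.800000: f=-4.494000 → u ← -1.800000 + 0.36·(-4.494000) = -3.417840
x=0.860000, u=-3.417840: f=-6.726619 → u ← -3.417840 + 0.36·(-6.726619) = -5.839423
x=1.220000, u=-5.839423: f=-10.068404 → u ← -5.839423 + 0.36·(-10.068404) = -9.464048
x=1.580000, u=-9.464048: f=-15.070387 → u ← -9.464048 + 0.36·(-15.070387) = -14.889387
u(1.94) ≈ -14.8894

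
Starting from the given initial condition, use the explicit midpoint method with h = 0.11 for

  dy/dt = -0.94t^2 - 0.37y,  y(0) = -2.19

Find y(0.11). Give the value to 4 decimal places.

Midpoint: k1 = f(t_n, y_n); k2 = f(t_n + h/2, y_n + (h/2)·k1); y_{n+1} = y_n + h·k2.
t=0.000000, y=-2.190000:
  k1 = f(0.000000, -2.190000) = 0.810300
  k2 = f(0.055000, -2.145433) = 0.790967
  y ← -2.190000 + 0.11·0.790967 = -2.102994
y(0.11) ≈ -2.1030

-2.1030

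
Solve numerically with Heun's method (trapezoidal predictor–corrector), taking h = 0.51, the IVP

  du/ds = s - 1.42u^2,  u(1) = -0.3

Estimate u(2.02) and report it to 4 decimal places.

Heun: k1 = f(s_n, u_n); k2 = f(s_n + h, u_n + h·k1); u_{n+1} = u_n + (h/2)·(k1 + k2).
s=1.000000, u=-0.300000:
  k1 = f(1.000000, -0.300000) = 0.872200
  k2 = f(1.510000, 0.144822) = 1.480218
  u ← -0.300000 + (0.51/2)·(0.872200 + 1.480218) = 0.299867
s=1.510000, u=0.299867:
  k1 = f(1.510000, 0.299867) = 1.382314
  k2 = f(2.020000, 1.004847) = 0.586203
  u ← 0.299867 + (0.51/2)·(1.382314 + 0.586203) = 0.801838
u(2.02) ≈ 0.8018

0.8018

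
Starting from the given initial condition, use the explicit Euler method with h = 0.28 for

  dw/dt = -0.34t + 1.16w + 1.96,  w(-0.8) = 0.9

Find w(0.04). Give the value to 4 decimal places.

Euler: w_{n+1} = w_n + h·f(t_n, w_n).
t=-0.800000, w=0.900000: f=3.276000 → w ← 0.900000 + 0.28·3.276000 = 1.817280
t=-0.520000, w=1.817280: f=4.244845 → w ← 1.817280 + 0.28·4.244845 = 3.005837
t=-0.240000, w=3.005837: f=5.528370 → w ← 3.005837 + 0.28·5.528370 = 4.553780
w(0.04) ≈ 4.5538

4.5538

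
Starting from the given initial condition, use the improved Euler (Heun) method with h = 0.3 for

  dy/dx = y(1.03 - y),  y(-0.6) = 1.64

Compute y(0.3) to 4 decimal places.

Heun: k1 = f(x_n, y_n); k2 = f(x_n + h, y_n + h·k1); y_{n+1} = y_n + (h/2)·(k1 + k2).
x=-0.600000, y=1.640000:
  k1 = f(-0.600000, 1.640000) = -1.000400
  k2 = f(-0.300000, 1.339880) = -0.415202
  y ← 1.640000 + (0.3/2)·(-1.000400 + (-0.415202)) = 1.427660
x=-0.300000, y=1.427660:
  k1 = f(-0.300000, 1.427660) = -0.567723
  k2 = f(0.000000, 1.257343) = -0.285848
  y ← 1.427660 + (0.3/2)·(-0.567723 + (-0.285848)) = 1.299624
x=0.000000, y=1.299624:
  k1 = f(0.000000, 1.299624) = -0.350410
  k2 = f(0.300000, 1.194501) = -0.196497
  y ← 1.299624 + (0.3/2)·(-0.350410 + (-0.196497)) = 1.217588
y(0.3) ≈ 1.2176

1.2176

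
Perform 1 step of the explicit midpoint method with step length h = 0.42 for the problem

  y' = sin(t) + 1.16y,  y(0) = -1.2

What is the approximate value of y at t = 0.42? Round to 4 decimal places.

-1.8395

Midpoint: k1 = f(t_n, y_n); k2 = f(t_n + h/2, y_n + (h/2)·k1); y_{n+1} = y_n + h·k2.
t=0.000000, y=-1.200000:
  k1 = f(0.000000, -1.200000) = -1.392000
  k2 = f(0.210000, -1.492320) = -1.522631
  y ← -1.200000 + 0.42·(-1.522631) = -1.839505
y(0.42) ≈ -1.8395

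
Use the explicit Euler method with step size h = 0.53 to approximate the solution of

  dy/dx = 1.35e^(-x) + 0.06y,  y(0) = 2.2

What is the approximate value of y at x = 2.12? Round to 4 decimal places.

Euler: y_{n+1} = y_n + h·f(x_n, y_n).
x=0.000000, y=2.200000: f=1.482000 → y ← 2.200000 + 0.53·1.482000 = 2.985460
x=0.530000, y=2.985460: f=0.973744 → y ← 2.985460 + 0.53·0.973744 = 3.501544
x=1.060000, y=3.501544: f=0.677808 → y ← 3.501544 + 0.53·0.677808 = 3.860783
x=1.590000, y=3.860783: f=0.506947 → y ← 3.860783 + 0.53·0.506947 = 4.129464
y(2.12) ≈ 4.1295

4.1295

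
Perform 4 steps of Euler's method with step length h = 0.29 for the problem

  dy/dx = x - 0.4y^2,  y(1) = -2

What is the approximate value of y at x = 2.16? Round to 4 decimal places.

Euler: y_{n+1} = y_n + h·f(x_n, y_n).
x=1.000000, y=-2.000000: f=-0.600000 → y ← -2.000000 + 0.29·(-0.600000) = -2.174000
x=1.290000, y=-2.174000: f=-0.600510 → y ← -2.174000 + 0.29·(-0.600510) = -2.348148
x=1.580000, y=-2.348148: f=-0.625520 → y ← -2.348148 + 0.29·(-0.625520) = -2.529549
x=1.870000, y=-2.529549: f=-0.689447 → y ← -2.529549 + 0.29·(-0.689447) = -2.729488
y(2.16) ≈ -2.7295

-2.7295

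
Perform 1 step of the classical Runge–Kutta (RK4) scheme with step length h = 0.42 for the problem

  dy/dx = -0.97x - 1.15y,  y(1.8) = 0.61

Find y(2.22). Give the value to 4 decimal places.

RK4: k1 = f(x_n, y_n); k2 = f(x_n + h/2, y_n + (h/2)·k1); k3 = f(x_n + h/2, y_n + (h/2)·k2); k4 = f(x_n + h, y_n + h·k3); y_{n+1} = y_n + (h/6)·(k1 + 2k2 + 2k3 + k4).
x=1.800000, y=0.610000:
  k1 = f(1.800000, 0.610000) = -2.447500
  k2 = f(2.010000, 0.096025) = -2.060129
  k3 = f(2.010000, 0.177373) = -2.153679
  k4 = f(2.220000, -0.294545) = -1.814673
  y ← 0.610000 + (0.42/6)·(k1 + 2k2 + 2k3 + k4) = -0.278285
y(2.22) ≈ -0.2783

-0.2783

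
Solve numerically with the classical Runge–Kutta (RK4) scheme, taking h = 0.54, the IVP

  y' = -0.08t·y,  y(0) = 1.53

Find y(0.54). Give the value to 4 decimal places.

RK4: k1 = f(t_n, y_n); k2 = f(t_n + h/2, y_n + (h/2)·k1); k3 = f(t_n + h/2, y_n + (h/2)·k2); k4 = f(t_n + h, y_n + h·k3); y_{n+1} = y_n + (h/6)·(k1 + 2k2 + 2k3 + k4).
t=0.000000, y=1.530000:
  k1 = f(0.000000, 1.530000) = 0.000000
  k2 = f(0.270000, 1.530000) = -0.033048
  k3 = f(0.270000, 1.521077) = -0.032855
  k4 = f(0.540000, 1.512258) = -0.065330
  y ← 1.530000 + (0.54/6)·(k1 + 2k2 + 2k3 + k4) = 1.512258
y(0.54) ≈ 1.5123

1.5123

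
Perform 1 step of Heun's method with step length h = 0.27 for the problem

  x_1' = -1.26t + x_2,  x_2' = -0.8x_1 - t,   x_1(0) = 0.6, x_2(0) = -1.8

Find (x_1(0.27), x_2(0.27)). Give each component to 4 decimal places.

Heun on (x_1,x_2): k1 = f(t_n, state_n); k2 = f(t_n + h, state_n + h·k1); state_{n+1} = state_n + (h/2)·(k1 + k2).
0.000000: (0.600000, -1.800000)
  k1 = (-1.800000, -0.480000)
  predictor → (0.114000, -1.929600)
  k2 = (-2.269800, -0.361200)
  → (0.050577, -1.913562)
(x_1(0.27), x_2(0.27)) ≈ (0.0506, -1.9136)

0.0506, -1.9136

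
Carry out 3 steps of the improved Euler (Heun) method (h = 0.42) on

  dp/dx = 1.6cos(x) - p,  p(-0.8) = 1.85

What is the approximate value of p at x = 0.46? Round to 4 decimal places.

1.5929

Heun: k1 = f(x_n, p_n); k2 = f(x_n + h, p_n + h·k1); p_{n+1} = p_n + (h/2)·(k1 + k2).
x=-0.800000, p=1.850000:
  k1 = f(-0.800000, 1.850000) = -0.735269
  k2 = f(-0.380000, 1.541187) = -0.055323
  p ← 1.850000 + (0.42/2)·(-0.735269 + (-0.055323)) = 1.683976
x=-0.380000, p=1.683976:
  k1 = f(-0.380000, 1.683976) = -0.198112
  k2 = f(0.040000, 1.600768) = -0.002048
  p ← 1.683976 + (0.42/2)·(-0.198112 + (-0.002048)) = 1.641942
x=0.040000, p=1.641942:
  k1 = f(0.040000, 1.641942) = -0.043222
  k2 = f(0.460000, 1.623789) = -0.190105
  p ← 1.641942 + (0.42/2)·(-0.043222 + (-0.190105)) = 1.592943
p(0.46) ≈ 1.5929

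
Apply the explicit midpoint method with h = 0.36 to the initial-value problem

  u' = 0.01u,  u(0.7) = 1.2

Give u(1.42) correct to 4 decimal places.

Midpoint: k1 = f(s_n, u_n); k2 = f(s_n + h/2, u_n + (h/2)·k1); u_{n+1} = u_n + h·k2.
s=0.700000, u=1.200000:
  k1 = f(0.700000, 1.200000) = 0.012000
  k2 = f(0.880000, 1.202160) = 0.012022
  u ← 1.200000 + 0.36·0.012022 = 1.204328
s=1.060000, u=1.204328:
  k1 = f(1.060000, 1.204328) = 0.012043
  k2 = f(1.240000, 1.206496) = 0.012065
  u ← 1.204328 + 0.36·0.012065 = 1.208671
u(1.42) ≈ 1.2087

1.2087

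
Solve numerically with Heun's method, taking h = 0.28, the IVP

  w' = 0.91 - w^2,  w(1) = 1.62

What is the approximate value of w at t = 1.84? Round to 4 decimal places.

1.0804

Heun: k1 = f(t_n, w_n); k2 = f(t_n + h, w_n + h·k1); w_{n+1} = w_n + (h/2)·(k1 + k2).
t=1.000000, w=1.620000:
  k1 = f(1.000000, 1.620000) = -1.714400
  k2 = f(1.280000, 1.139968) = -0.389527
  w ← 1.620000 + (0.28/2)·(-1.714400 + (-0.389527)) = 1.325450
t=1.280000, w=1.325450:
  k1 = f(1.280000, 1.325450) = -0.846818
  k2 = f(1.560000, 1.088341) = -0.274486
  w ← 1.325450 + (0.28/2)·(-0.846818 + (-0.274486)) = 1.168468
t=1.560000, w=1.168468:
  k1 = f(1.560000, 1.168468) = -0.455316
  k2 = f(1.840000, 1.040979) = -0.173637
  w ← 1.168468 + (0.28/2)·(-0.455316 + (-0.173637)) = 1.080414
w(1.84) ≈ 1.0804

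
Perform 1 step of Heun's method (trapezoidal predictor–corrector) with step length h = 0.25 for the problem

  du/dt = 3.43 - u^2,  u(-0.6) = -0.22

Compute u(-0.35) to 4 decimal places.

0.5826

Heun: k1 = f(t_n, u_n); k2 = f(t_n + h, u_n + h·k1); u_{n+1} = u_n + (h/2)·(k1 + k2).
t=-0.600000, u=-0.220000:
  k1 = f(-0.600000, -0.220000) = 3.381600
  k2 = f(-0.350000, 0.625400) = 3.038875
  u ← -0.220000 + (0.25/2)·(3.381600 + 3.038875) = 0.582559
u(-0.35) ≈ 0.5826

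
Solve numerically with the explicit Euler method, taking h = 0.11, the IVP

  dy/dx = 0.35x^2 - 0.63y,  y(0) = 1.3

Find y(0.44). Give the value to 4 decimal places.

0.9817

Euler: y_{n+1} = y_n + h·f(x_n, y_n).
x=0.000000, y=1.300000: f=-0.819000 → y ← 1.300000 + 0.11·(-0.819000) = 1.209910
x=0.110000, y=1.209910: f=-0.758008 → y ← 1.209910 + 0.11·(-0.758008) = 1.126529
x=0.220000, y=1.126529: f=-0.692773 → y ← 1.126529 + 0.11·(-0.692773) = 1.050324
x=0.330000, y=1.050324: f=-0.623589 → y ← 1.050324 + 0.11·(-0.623589) = 0.981729
y(0.44) ≈ 0.9817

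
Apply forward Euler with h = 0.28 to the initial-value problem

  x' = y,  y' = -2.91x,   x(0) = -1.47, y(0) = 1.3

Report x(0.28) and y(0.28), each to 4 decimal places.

-1.1060, 2.4978

Euler on (x,y): x_{n+1} = x_n + h·x', y_{n+1} = y_n + h·y'.
0.000000: (-1.470000, 1.300000); f=(1.300000, 4.277700) → (-1.106000, 2.497756)
(x(0.28), y(0.28)) ≈ (-1.1060, 2.4978)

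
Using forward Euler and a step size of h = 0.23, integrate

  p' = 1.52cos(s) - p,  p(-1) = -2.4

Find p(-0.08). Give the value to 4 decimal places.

Euler: p_{n+1} = p_n + h·f(s_n, p_n).
s=-1.000000, p=-2.400000: f=3.221260 → p ← -2.400000 + 0.23·3.221260 = -1.659110
s=-0.770000, p=-1.659110: f=2.750335 → p ← -1.659110 + 0.23·2.750335 = -1.026533
s=-0.540000, p=-1.026533: f=2.330251 → p ← -1.026533 + 0.23·2.330251 = -0.490576
s=-0.310000, p=-0.490576: f=1.938123 → p ← -0.490576 + 0.23·1.938123 = -0.044808
p(-0.08) ≈ -0.0448

-0.0448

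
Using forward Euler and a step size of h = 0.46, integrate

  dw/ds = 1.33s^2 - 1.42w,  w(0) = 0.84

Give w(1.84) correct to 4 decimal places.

1.3724

Euler: w_{n+1} = w_n + h·f(s_n, w_n).
s=0.000000, w=0.840000: f=-1.192800 → w ← 0.840000 + 0.46·(-1.192800) = 0.291312
s=0.460000, w=0.291312: f=-0.132235 → w ← 0.291312 + 0.46·(-0.132235) = 0.230484
s=0.920000, w=0.230484: f=0.798425 → w ← 0.230484 + 0.46·0.798425 = 0.597759
s=1.380000, w=0.597759: f=1.684034 → w ← 0.597759 + 0.46·1.684034 = 1.372415
w(1.84) ≈ 1.3724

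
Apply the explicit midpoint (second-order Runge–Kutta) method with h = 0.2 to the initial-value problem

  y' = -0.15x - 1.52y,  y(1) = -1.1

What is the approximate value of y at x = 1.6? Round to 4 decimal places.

Midpoint: k1 = f(x_n, y_n); k2 = f(x_n + h/2, y_n + (h/2)·k1); y_{n+1} = y_n + h·k2.
x=1.000000, y=-1.100000:
  k1 = f(1.000000, -1.100000) = 1.522000
  k2 = f(1.100000, -0.947800) = 1.275656
  y ← -1.100000 + 0.2·1.275656 = -0.844869
x=1.200000, y=-0.844869:
  k1 = f(1.200000, -0.844869) = 1.104201
  k2 = f(1.300000, -0.734449) = 0.921362
  y ← -0.844869 + 0.2·0.921362 = -0.660596
x=1.400000, y=-0.660596:
  k1 = f(1.400000, -0.660596) = 0.794107
  k2 = f(1.500000, -0.581186) = 0.658402
  y ← -0.660596 + 0.2·0.658402 = -0.528916
y(1.6) ≈ -0.5289

-0.5289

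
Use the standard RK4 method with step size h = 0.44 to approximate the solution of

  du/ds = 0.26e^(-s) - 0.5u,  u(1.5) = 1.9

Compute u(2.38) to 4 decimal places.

RK4: k1 = f(s_n, u_n); k2 = f(s_n + h/2, u_n + (h/2)·k1); k3 = f(s_n + h/2, u_n + (h/2)·k2); k4 = f(s_n + h, u_n + h·k3); u_{n+1} = u_n + (h/6)·(k1 + 2k2 + 2k3 + k4).
s=1.500000, u=1.900000:
  k1 = f(1.500000, 1.900000) = -0.891986
  k2 = f(1.720000, 1.703763) = -0.805324
  k3 = f(1.720000, 1.722829) = -0.814857
  k4 = f(1.940000, 1.541463) = -0.733368
  u ← 1.900000 + (0.44/6)·(k1 + 2k2 + 2k3 + k4) = 1.543181
s=1.940000, u=1.543181:
  k1 = f(1.940000, 1.543181) = -0.734227
  k2 = f(2.160000, 1.381651) = -0.660841
  k3 = f(2.160000, 1.397796) = -0.668913
  k4 = f(2.380000, 1.248859) = -0.600366
  u ← 1.543181 + (0.44/6)·(k1 + 2k2 + 2k3 + k4) = 1.250280
u(2.38) ≈ 1.2503

1.2503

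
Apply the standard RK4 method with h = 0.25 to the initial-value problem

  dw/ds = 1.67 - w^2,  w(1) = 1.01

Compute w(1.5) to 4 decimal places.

RK4: k1 = f(s_n, w_n); k2 = f(s_n + h/2, w_n + (h/2)·k1); k3 = f(s_n + h/2, w_n + (h/2)·k2); k4 = f(s_n + h, w_n + h·k3); w_{n+1} = w_n + (h/6)·(k1 + 2k2 + 2k3 + k4).
s=1.000000, w=1.010000:
  k1 = f(1.000000, 1.010000) = 0.649900
  k2 = f(1.125000, 1.091238) = 0.479201
  k3 = f(1.125000, 1.069900) = 0.525314
  k4 = f(1.250000, 1.141328) = 0.367369
  w ← 1.010000 + (0.25/6)·(k1 + 2k2 + 2k3 + k4) = 1.136096
s=1.250000, w=1.136096:
  k1 = f(1.250000, 1.136096) = 0.379286
  k2 = f(1.375000, 1.183507) = 0.269312
  k3 = f(1.375000, 1.169760) = 0.301662
  k4 = f(1.500000, 1.211511) = 0.202240
  w ← 1.136096 + (0.25/6)·(k1 + 2k2 + 2k3 + k4) = 1.207907
w(1.5) ≈ 1.2079

1.2079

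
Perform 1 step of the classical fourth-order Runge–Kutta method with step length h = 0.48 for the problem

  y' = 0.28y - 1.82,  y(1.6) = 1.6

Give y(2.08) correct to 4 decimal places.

0.8951

RK4: k1 = f(t_n, y_n); k2 = f(t_n + h/2, y_n + (h/2)·k1); k3 = f(t_n + h/2, y_n + (h/2)·k2); k4 = f(t_n + h, y_n + h·k3); y_{n+1} = y_n + (h/6)·(k1 + 2k2 + 2k3 + k4).
t=1.600000, y=1.600000:
  k1 = f(1.600000, 1.600000) = -1.372000
  k2 = f(1.840000, 1.270720) = -1.464198
  k3 = f(1.840000, 1.248592) = -1.470394
  k4 = f(2.080000, 0.894211) = -1.569621
  y ← 1.600000 + (0.48/6)·(k1 + 2k2 + 2k3 + k4) = 0.895136
y(2.08) ≈ 0.8951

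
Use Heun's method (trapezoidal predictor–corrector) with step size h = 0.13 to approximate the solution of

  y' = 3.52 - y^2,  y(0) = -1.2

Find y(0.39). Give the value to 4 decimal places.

-0.0645

Heun: k1 = f(t_n, y_n); k2 = f(t_n + h, y_n + h·k1); y_{n+1} = y_n + (h/2)·(k1 + k2).
t=0.000000, y=-1.200000:
  k1 = f(0.000000, -1.200000) = 2.080000
  k2 = f(0.130000, -0.929600) = 2.655844
  y ← -1.200000 + (0.13/2)·(2.080000 + 2.655844) = -0.892170
t=0.130000, y=-0.892170:
  k1 = f(0.130000, -0.892170) = 2.724032
  k2 = f(0.260000, -0.538046) = 3.230507
  y ← -0.892170 + (0.13/2)·(2.724032 + 3.230507) = -0.505125
t=0.260000, y=-0.505125:
  k1 = f(0.260000, -0.505125) = 3.264849
  k2 = f(0.390000, -0.080695) = 3.513488
  y ← -0.505125 + (0.13/2)·(3.264849 + 3.513488) = -0.064533
y(0.39) ≈ -0.0645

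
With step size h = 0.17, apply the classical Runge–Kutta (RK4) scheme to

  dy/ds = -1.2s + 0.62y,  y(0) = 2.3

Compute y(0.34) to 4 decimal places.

RK4: k1 = f(s_n, y_n); k2 = f(s_n + h/2, y_n + (h/2)·k1); k3 = f(s_n + h/2, y_n + (h/2)·k2); k4 = f(s_n + h, y_n + h·k3); y_{n+1} = y_n + (h/6)·(k1 + 2k2 + 2k3 + k4).
s=0.000000, y=2.300000:
  k1 = f(0.000000, 2.300000) = 1.426000
  k2 = f(0.085000, 2.421210) = 1.399150
  k3 = f(0.085000, 2.418928) = 1.397735
  k4 = f(0.170000, 2.537615) = 1.369321
  y ← 2.300000 + (0.17/6)·(k1 + 2k2 + 2k3 + k4) = 2.537691
s=0.170000, y=2.537691:
  k1 = f(0.170000, 2.537691) = 1.369368
  k2 = f(0.255000, 2.654087) = 1.339534
  k3 = f(0.255000, 2.651551) = 1.337962
  k4 = f(0.340000, 2.765144) = 1.306390
  y ← 2.537691 + (0.17/6)·(k1 + 2k2 + 2k3 + k4) = 2.765229
y(0.34) ≈ 2.7652

2.7652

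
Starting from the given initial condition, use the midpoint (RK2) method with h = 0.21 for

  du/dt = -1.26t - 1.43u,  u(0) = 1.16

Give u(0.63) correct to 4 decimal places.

0.2857

Midpoint: k1 = f(t_n, u_n); k2 = f(t_n + h/2, u_n + (h/2)·k1); u_{n+1} = u_n + h·k2.
t=0.000000, u=1.160000:
  k1 = f(0.000000, 1.160000) = -1.658800
  k2 = f(0.105000, 0.985826) = -1.542031
  u ← 1.160000 + 0.21·(-1.542031) = 0.836173
t=0.210000, u=0.836173:
  k1 = f(0.210000, 0.836173) = -1.460328
  k2 = f(0.315000, 0.682839) = -1.373360
  u ← 0.836173 + 0.21·(-1.373360) = 0.547768
t=0.420000, u=0.547768:
  k1 = f(0.420000, 0.547768) = -1.312508
  k2 = f(0.525000, 0.409955) = -1.247735
  u ← 0.547768 + 0.21·(-1.247735) = 0.285744
u(0.63) ≈ 0.2857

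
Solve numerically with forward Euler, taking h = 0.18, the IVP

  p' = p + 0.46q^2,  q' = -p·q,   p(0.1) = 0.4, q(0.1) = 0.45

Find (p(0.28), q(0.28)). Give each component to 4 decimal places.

Euler on (p,q): p_{n+1} = p_n + h·p', q_{n+1} = q_n + h·q'.
0.100000: (0.400000, 0.450000); f=(0.493150, -0.180000) → (0.488767, 0.417600)
(p(0.28), q(0.28)) ≈ (0.4888, 0.4176)

0.4888, 0.4176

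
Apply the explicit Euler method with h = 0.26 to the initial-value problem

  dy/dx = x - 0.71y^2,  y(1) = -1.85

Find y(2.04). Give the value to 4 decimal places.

Euler: y_{n+1} = y_n + h·f(x_n, y_n).
x=1.000000, y=-1.850000: f=-1.429975 → y ← -1.850000 + 0.26·(-1.429975) = -2.221793
x=1.260000, y=-2.221793: f=-2.244820 → y ← -2.221793 + 0.26·(-2.244820) = -2.805447
x=1.520000, y=-2.805447: f=-4.068077 → y ← -2.805447 + 0.26·(-4.068077) = -3.863147
x=1.780000, y=-3.863147: f=-8.815971 → y ← -3.863147 + 0.26·(-8.815971) = -6.155299
y(2.04) ≈ -6.1553

-6.1553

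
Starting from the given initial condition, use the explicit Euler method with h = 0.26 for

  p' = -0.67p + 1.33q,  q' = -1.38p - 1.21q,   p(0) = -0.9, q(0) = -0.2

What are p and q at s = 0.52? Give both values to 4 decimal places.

Euler on (p,q): p_{n+1} = p_n + h·p', q_{n+1} = q_n + h·q'.
0.000000: (-0.900000, -0.200000); f=(0.337000, 1.484000) → (-0.812380, 0.185840)
0.260000: (-0.812380, 0.185840); f=(0.791462, 0.896218) → (-0.606600, 0.418857)
(p(0.52), q(0.52)) ≈ (-0.6066, 0.4189)

-0.6066, 0.4189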